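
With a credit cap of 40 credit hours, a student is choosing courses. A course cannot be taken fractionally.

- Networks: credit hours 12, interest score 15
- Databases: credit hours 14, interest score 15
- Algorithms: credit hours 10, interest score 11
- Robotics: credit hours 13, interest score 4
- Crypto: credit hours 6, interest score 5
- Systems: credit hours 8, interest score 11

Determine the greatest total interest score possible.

Take Networks, Databases, Crypto, and Systems: credit hours 12 + 14 + 6 + 8 = 40 ≤ 40, interest score 15 + 15 + 5 + 11 = 46.
No other feasible combination does better.

46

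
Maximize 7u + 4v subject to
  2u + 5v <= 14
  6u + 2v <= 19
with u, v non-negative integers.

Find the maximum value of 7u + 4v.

Relaxing integrality, the LP optimum is 25.12 at (u,v) = (2.58, 1.77), which is not an integer point.
(u,v)=(2,2): 2·2+5·2=14≤14, 6·2+2·2=16≤19, objective 22.
(u,v)=(3,0): 2·3+5·0=6≤14, 6·3+2·0=18≤19, objective 21.
(u,v)=(2,1): 2·2+5·1=9≤14, 6·2+2·1=14≤19, objective 18.
(u,v)=(1,2): 2·1+5·2=12≤14, 6·1+2·2=10≤19, objective 15.
Maximum is 22 at (u,v)=(2,2).

22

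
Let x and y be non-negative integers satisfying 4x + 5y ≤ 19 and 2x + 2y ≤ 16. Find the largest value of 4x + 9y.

(x,y)=(1,3): 4·1+5·3=19≤19, 2·1+2·3=8≤16, objective 31.
(x,y)=(0,3): 4·0+5·3=15≤19, 2·0+2·3=6≤16, objective 27.
(x,y)=(2,2): 4·2+5·2=18≤19, 2·2+2·2=8≤16, objective 26.
(x,y)=(1,2): 4·1+5·2=14≤19, 2·1+2·2=6≤16, objective 22.
No feasible integer point exceeds 31.

31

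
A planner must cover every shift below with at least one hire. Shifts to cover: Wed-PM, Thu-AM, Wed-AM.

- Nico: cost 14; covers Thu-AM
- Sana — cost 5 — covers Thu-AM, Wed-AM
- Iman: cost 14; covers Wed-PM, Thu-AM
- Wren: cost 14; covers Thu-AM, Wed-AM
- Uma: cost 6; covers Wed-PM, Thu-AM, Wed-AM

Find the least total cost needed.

Uma alone covers Wed-PM, Thu-AM, Wed-AM — every shift.
Total cost: 6.
No cover costs less than 6.

6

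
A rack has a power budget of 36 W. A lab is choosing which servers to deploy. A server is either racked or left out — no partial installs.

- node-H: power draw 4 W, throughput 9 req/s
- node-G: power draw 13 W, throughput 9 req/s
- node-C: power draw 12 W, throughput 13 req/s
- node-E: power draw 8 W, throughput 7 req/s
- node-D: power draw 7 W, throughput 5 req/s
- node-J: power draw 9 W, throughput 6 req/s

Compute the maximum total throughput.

Treat it as a binary knapsack problem.
Allowing fractional choices, the relaxed optimum would be about 37.5, but servers are indivisible.
node-H + node-G + node-C + node-D: power draw 4 + 13 + 12 + 7 = 36 ≤ 36, throughput 9 + 9 + 13 + 5 = 36.
node-H + node-C + node-E + node-J: power draw 4 + 12 + 8 + 9 = 33 ≤ 36, throughput 9 + 13 + 7 + 6 = 35.
Best is node-H, node-G, node-C, and node-D with total throughput 36.

36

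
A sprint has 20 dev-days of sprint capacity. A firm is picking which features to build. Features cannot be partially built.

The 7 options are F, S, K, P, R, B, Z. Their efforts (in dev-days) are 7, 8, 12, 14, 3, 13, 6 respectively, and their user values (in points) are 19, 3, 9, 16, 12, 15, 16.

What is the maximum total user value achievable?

Allowing fractional choices, the relaxed optimum would be about 51.6, but features are indivisible.
F + R + Z: effort 7 + 3 + 6 = 16 ≤ 20, user value 19 + 12 + 16 = 47.
F + Z: effort 7 + 6 = 13 ≤ 20, user value 19 + 16 = 35.
Best is F, R, and Z with total user value 47.

47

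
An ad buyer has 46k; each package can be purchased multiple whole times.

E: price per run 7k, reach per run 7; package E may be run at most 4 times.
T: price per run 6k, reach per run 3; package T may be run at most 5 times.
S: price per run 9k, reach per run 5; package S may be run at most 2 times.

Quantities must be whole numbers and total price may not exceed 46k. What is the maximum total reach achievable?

This is a bounded integer knapsack.
E has the best ratio (7/7); taking only E gives at most 4×7 = 28 (stopped by the supply cap of 4).
Mixing does better — 4×E and 2×S: price 46 ≤ 46, reach 4·7 + 2·5 = 38.

38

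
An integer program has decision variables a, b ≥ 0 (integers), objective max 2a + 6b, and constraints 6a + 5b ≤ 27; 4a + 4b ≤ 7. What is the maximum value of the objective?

The continuous relaxation peaks at (0, 1.75) with value 10.50; rounding to a feasible lattice point costs some objective.
(a,b)=(0,1): 6·0+5·1=5≤27, 4·0+4·1=4≤7, objective 6.
(a,b)=(1,0): 6·1+5·0=6≤27, 4·1+4·0=4≤7, objective 2.
Maximum is 6 at (a,b)=(0,1).

6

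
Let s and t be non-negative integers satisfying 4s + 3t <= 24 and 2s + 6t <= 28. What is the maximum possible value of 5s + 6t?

(s,t)=(2,4) is feasible, giving 34.
(s,t)=(3,3) is feasible, giving 33.
(s,t)=(4,2) is feasible, giving 32.
The best lattice point is (2,4), giving 34.

34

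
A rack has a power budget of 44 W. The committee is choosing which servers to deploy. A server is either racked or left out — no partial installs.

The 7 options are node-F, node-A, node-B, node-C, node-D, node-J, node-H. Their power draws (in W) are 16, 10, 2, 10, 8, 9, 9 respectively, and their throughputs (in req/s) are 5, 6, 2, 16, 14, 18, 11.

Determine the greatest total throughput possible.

61

Allowing fractional choices, the relaxed optimum would be about 64.6, but servers are indivisible.
node-B + node-C + node-D + node-J + node-H: power draw 2 + 10 + 8 + 9 + 9 = 38 ≤ 44, throughput 2 + 16 + 14 + 18 + 11 = 61.
node-C + node-D + node-J + node-H: power draw 10 + 8 + 9 + 9 = 36 ≤ 44, throughput 16 + 14 + 18 + 11 = 59.
node-A + node-B + node-C + node-D + node-J: power draw 10 + 2 + 10 + 8 + 9 = 39 ≤ 44, throughput 6 + 2 + 16 + 14 + 18 = 56.
Best is node-B, node-C, node-D, node-J, and node-H with total throughput 61.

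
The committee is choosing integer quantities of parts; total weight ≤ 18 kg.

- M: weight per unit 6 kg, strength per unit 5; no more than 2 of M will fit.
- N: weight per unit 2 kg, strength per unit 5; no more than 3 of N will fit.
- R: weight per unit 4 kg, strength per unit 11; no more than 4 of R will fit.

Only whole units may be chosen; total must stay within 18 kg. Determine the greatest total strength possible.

49

This is a bounded integer knapsack.
3×N and 3×R: weight 18 ≤ 18, strength 3·5 + 3·11 = 48.
1×N and 4×R: weight 18 ≤ 18, strength 1·5 + 4·11 = 49.
Best is 49.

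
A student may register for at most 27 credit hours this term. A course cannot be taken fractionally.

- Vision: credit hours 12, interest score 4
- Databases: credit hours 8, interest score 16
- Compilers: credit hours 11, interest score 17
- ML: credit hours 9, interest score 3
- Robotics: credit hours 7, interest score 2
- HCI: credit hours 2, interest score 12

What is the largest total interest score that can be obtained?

45

Databases + Compilers: credit hours 8 + 11 = 19 ≤ 27, interest score 16 + 17 = 33.
Databases + Compilers + Robotics: credit hours 8 + 11 + 7 = 26 ≤ 27, interest score 16 + 17 + 2 = 35.
Databases + Compilers + HCI: credit hours 8 + 11 + 2 = 21 ≤ 27, interest score 16 + 17 + 12 = 45.
Best is Databases, Compilers, and HCI with total interest score 45.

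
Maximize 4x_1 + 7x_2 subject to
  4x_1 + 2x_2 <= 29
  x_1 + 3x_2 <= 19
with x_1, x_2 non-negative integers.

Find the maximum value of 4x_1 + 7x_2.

51

(x_1,x_2)=(4,5): 4·4+2·5=26≤29, 1·4+3·5=19≤19, objective 51.
(x_1,x_2)=(5,4): 4·5+2·4=28≤29, 1·5+3·4=17≤19, objective 48.
(x_1,x_2)=(3,5): 4·3+2·5=22≤29, 1·3+3·5=18≤19, objective 47.
No feasible integer point exceeds 51.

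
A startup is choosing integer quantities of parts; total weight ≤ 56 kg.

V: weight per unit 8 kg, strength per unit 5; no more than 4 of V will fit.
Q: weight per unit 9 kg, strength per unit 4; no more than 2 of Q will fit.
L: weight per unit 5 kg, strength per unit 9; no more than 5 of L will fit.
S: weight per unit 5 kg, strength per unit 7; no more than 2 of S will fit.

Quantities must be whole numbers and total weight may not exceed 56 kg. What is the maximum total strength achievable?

This is a bounded integer knapsack.
L has the best ratio (9/5); taking only L gives at most 5×9 = 45 (stopped by the supply cap of 5).
Mixing does better — 2×V, 5×L, and 2×S: weight 51 ≤ 56, strength 2·5 + 5·9 + 2·7 = 69.

69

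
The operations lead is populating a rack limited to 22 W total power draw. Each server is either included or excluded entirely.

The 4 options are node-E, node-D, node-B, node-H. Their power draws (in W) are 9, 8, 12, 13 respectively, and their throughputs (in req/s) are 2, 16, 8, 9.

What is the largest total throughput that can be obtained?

node-D + node-B: power draw 8 + 12 = 20 ≤ 22, throughput 16 + 8 = 24.
node-D + node-H: power draw 8 + 13 = 21 ≤ 22, throughput 16 + 9 = 25.
Best is node-D and node-H with total throughput 25.

25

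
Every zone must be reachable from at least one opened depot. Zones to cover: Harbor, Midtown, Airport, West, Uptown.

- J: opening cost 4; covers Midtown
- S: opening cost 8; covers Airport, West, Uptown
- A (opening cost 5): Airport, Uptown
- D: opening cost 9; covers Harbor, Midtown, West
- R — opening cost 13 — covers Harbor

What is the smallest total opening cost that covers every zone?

This is a weighted set-cover instance.
Choose A and D: together they cover Harbor, Midtown, Airport, West, Uptown — every zone.
Total opening cost: 5 + 9 = 14.
No cover costs less than 14.

14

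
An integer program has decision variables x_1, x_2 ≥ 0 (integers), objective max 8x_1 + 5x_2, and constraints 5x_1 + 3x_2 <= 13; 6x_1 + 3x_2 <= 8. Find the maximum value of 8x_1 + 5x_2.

10

(x_1,x_2)=(0,2): 5·0+3·2=6≤13, 6·0+3·2=6≤8, objective 10.
(x_1,x_2)=(0,1): 5·0+3·1=3≤13, 6·0+3·1=3≤8, objective 5.
Maximum is 10 at (x_1,x_2)=(0,2).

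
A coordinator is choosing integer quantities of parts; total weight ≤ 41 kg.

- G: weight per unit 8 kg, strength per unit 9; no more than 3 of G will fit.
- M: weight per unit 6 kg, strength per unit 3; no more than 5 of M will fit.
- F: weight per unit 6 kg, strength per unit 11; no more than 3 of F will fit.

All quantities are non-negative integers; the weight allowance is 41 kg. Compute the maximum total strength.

54

Take 2×G, 1×M, and 3×F: weight 40 ≤ 41, strength 2·9 + 1·3 + 3·11 = 54.
F has the best ratio (11/6) and is taken to its limit of 3; remaining capacity is filled optimally with the others.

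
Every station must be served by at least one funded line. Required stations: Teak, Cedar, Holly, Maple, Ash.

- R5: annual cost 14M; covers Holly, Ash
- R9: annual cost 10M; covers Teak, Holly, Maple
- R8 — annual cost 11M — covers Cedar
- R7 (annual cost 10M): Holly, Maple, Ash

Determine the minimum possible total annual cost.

31

Choose R9, R8, and R7: together they cover Teak, Cedar, Holly, Maple, Ash — every station.
Total annual cost: 10 + 11 + 10 = 31.
No cover costs less than 31.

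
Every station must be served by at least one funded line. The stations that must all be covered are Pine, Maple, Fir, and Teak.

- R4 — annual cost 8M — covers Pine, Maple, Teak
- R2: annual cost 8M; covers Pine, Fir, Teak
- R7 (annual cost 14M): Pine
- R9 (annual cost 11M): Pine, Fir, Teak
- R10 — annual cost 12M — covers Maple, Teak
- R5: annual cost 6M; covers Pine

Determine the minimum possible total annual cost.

Choose R4 and R2: together they cover Pine, Maple, Fir, Teak — every station.
Total annual cost: 8 + 8 = 16.
No cover costs less than 16.

16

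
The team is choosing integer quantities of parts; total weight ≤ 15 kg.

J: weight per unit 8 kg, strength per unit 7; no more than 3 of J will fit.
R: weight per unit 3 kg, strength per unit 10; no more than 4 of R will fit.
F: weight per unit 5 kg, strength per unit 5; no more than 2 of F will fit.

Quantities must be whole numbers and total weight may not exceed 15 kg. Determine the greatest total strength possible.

4×R: weight 12 ≤ 15, strength 4·10 = 40.
3×R and 1×F: weight 14 ≤ 15, strength 3·10 + 1·5 = 35.
Best is 40.

40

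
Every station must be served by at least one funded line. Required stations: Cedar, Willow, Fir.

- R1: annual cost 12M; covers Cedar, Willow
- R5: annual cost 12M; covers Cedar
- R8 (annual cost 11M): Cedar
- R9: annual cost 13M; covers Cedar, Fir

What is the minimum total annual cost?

Choose R1 and R9: together they cover Cedar, Willow, Fir — every station.
Total annual cost: 12 + 13 = 25.
No cover costs less than 25.

25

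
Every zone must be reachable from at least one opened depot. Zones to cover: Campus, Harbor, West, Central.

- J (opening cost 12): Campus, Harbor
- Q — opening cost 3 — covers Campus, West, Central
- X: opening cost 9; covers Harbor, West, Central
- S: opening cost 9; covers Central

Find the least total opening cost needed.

12

This is an integer covering problem.
Choose Q and X: together they cover Campus, Harbor, West, Central — every zone.
Total opening cost: 3 + 9 = 12.
No cover costs less than 12.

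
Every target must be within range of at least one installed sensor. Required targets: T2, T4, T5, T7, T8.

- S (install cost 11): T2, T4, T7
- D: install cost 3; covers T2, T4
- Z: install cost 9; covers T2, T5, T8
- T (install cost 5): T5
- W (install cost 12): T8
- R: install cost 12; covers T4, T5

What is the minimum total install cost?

The greedy cost-per-new-target heuristic would pick D, Z, and S for 23, but a cheaper cover exists.
Choose S and Z: together they cover T2, T4, T5, T7, T8 — every target.
Total install cost: 11 + 9 = 20.
No cover costs less than 20.

20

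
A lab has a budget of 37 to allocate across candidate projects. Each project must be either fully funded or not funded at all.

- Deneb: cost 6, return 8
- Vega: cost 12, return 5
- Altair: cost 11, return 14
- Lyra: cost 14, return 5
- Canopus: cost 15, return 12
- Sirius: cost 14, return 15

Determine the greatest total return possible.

Allowing fractional choices, the relaxed optimum would be about 41.8, but projects are indivisible.
Deneb + Altair + Sirius: cost 6 + 11 + 14 = 31 ≤ 37, return 8 + 14 + 15 = 37.
Deneb + Altair + Canopus: cost 6 + 11 + 15 = 32 ≤ 37, return 8 + 14 + 12 = 34.
Deneb + Canopus + Sirius: cost 6 + 15 + 14 = 35 ≤ 37, return 8 + 12 + 15 = 35.
Best is Deneb, Altair, and Sirius with total return 37.

37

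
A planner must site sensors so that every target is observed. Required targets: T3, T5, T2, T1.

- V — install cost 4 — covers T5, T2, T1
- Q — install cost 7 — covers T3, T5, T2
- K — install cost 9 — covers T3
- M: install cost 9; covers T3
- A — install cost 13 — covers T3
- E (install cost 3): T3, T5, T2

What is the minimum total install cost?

7

Choose V and E: together they cover T3, T5, T2, T1 — every target.
Total install cost: 4 + 3 = 7.
No cover costs less than 7.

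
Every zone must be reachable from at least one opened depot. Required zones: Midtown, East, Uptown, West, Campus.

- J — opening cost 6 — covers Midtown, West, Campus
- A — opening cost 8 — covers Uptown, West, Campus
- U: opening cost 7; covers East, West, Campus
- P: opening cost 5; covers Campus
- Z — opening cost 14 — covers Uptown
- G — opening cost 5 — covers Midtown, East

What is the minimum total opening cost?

The greedy cost-per-new-zone heuristic would pick J, G, and A for 19, but a cheaper cover exists.
Choose A and G: together they cover Midtown, East, Uptown, West, Campus — every zone.
Total opening cost: 8 + 5 = 13.
No cover costs less than 13.

13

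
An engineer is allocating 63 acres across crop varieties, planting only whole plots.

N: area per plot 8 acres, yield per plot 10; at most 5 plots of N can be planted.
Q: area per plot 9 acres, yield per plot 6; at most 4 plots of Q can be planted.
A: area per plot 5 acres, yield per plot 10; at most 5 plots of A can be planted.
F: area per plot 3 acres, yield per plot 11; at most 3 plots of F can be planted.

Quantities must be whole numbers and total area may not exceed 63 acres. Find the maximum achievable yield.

Take 3×N, 5×A, and 3×F: area 58 ≤ 63, yield 3·10 + 5·10 + 3·11 = 113.
F has the best ratio (11/3) and is taken to its limit of 3; remaining capacity is filled optimally with the others.

113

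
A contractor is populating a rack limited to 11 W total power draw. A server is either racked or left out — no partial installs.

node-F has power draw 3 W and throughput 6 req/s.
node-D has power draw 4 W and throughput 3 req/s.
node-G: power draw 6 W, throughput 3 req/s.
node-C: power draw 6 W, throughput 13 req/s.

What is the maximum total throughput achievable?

19

Take node-F and node-C: power draw 3 + 6 = 9 ≤ 11, throughput 6 + 13 = 19.
No other feasible combination does better.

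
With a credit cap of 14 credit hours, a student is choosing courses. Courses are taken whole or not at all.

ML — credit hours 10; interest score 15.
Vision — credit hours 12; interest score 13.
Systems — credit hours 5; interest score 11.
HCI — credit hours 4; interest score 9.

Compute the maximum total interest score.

Allowing fractional choices, the relaxed optimum would be about 27.5, but courses are indivisible.
Systems + HCI: credit hours 5 + 4 = 9 ≤ 14, interest score 11 + 9 = 20.
ML + HCI: credit hours 10 + 4 = 14 ≤ 14, interest score 15 + 9 = 24.
Best is ML and HCI with total interest score 24.

24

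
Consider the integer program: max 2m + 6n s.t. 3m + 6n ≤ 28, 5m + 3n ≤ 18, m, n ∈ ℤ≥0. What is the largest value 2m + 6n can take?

Relaxing integrality, the LP optimum is 28.00 at (m,n) = (0, 4.67), which is not an integer point.
(m,n)=(1,4) is feasible, giving 26.
(m,n)=(0,4) is feasible, giving 24.
No feasible integer point exceeds 26.

26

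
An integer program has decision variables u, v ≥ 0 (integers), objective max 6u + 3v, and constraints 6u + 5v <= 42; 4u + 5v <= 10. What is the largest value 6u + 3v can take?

12

(u,v)=(2,0) is feasible, giving 12.
(u,v)=(1,1) is feasible, giving 9.
(u,v)=(1,0) is feasible, giving 6.
No feasible integer point exceeds 12.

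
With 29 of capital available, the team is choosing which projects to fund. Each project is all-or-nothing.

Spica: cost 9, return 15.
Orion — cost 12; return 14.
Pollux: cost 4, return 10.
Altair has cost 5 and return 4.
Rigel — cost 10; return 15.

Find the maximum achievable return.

This is a 0-1 knapsack instance.
Allowing fractional choices, the relaxed optimum would be about 47.0, but projects are indivisible.
Spica + Pollux + Altair + Rigel: cost 9 + 4 + 5 + 10 = 28 ≤ 29, return 15 + 10 + 4 + 15 = 44.
Spica + Orion + Pollux: cost 9 + 12 + 4 = 25 ≤ 29, return 15 + 14 + 10 = 39.
Spica + Pollux + Rigel: cost 9 + 4 + 10 = 23 ≤ 29, return 15 + 10 + 15 = 40.
Best is Spica, Pollux, Altair, and Rigel with total return 44.

44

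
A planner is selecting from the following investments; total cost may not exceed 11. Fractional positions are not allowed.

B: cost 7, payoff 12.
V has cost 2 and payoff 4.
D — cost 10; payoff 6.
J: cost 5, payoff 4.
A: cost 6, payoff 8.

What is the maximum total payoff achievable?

Take B and V: cost 7 + 2 = 9 ≤ 11, payoff 12 + 4 = 16.
No other feasible combination does better.

16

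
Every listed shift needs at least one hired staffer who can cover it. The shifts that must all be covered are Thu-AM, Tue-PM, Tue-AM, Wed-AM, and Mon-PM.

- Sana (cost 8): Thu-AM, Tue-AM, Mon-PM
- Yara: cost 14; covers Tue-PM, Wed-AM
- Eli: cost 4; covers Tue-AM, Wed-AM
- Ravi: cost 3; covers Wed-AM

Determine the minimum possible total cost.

The greedy cost-per-new-shift heuristic would pick Eli, Sana, and Yara for 26, but a cheaper cover exists.
Choose Sana and Yara: together they cover Thu-AM, Tue-PM, Tue-AM, Wed-AM, Mon-PM — every shift.
Total cost: 8 + 14 = 22.
No cover costs less than 22.

22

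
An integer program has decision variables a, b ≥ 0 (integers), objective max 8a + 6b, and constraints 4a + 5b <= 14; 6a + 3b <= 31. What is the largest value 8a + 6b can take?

(a,b)=(3,0) is feasible, giving 24.
(a,b)=(2,1) is feasible, giving 22.
No feasible integer point exceeds 24.

24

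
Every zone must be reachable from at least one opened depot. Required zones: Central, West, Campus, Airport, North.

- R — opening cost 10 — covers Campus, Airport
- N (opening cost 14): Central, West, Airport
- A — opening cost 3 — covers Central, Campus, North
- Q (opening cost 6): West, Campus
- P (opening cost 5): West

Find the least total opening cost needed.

17

The greedy cost-per-new-zone heuristic would pick A, P, and R for 18, but a cheaper cover exists.
Choose N and A: together they cover Central, West, Campus, Airport, North — every zone.
Total opening cost: 14 + 3 = 17.
No cover costs less than 17.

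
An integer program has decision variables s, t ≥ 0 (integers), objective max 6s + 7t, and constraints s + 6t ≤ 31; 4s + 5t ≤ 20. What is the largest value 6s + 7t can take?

(s,t)=(5,0): 1·5+6·0=5≤31, 4·5+5·0=20≤20, objective 30.
(s,t)=(4,0): 1·4+6·0=4≤31, 4·4+5·0=16≤20, objective 24.
No feasible integer point exceeds 30.

30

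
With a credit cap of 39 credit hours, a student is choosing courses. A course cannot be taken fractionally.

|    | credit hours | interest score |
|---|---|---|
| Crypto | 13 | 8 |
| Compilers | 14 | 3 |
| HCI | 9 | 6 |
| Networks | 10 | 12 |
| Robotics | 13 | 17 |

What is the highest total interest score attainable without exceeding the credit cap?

37

HCI + Networks + Robotics: credit hours 9 + 10 + 13 = 32 ≤ 39, interest score 6 + 12 + 17 = 35.
Crypto + Networks + Robotics: credit hours 13 + 10 + 13 = 36 ≤ 39, interest score 8 + 12 + 17 = 37.
Compilers + Networks + Robotics: credit hours 14 + 10 + 13 = 37 ≤ 39, interest score 3 + 12 + 17 = 32.
Best is Crypto, Networks, and Robotics with total interest score 37.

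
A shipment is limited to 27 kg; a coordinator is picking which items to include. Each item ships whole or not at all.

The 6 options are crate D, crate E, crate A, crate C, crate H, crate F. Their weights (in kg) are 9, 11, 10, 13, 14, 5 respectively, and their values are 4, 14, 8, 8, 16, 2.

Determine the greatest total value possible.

crate E + crate A + crate F: weight 11 + 10 + 5 = 26 ≤ 27, value 14 + 8 + 2 = 24.
crate E + crate H: weight 11 + 14 = 25 ≤ 27, value 14 + 16 = 30.
crate A + crate H: weight 10 + 14 = 24 ≤ 27, value 8 + 16 = 24.
Best is crate E and crate H with total value 30.

30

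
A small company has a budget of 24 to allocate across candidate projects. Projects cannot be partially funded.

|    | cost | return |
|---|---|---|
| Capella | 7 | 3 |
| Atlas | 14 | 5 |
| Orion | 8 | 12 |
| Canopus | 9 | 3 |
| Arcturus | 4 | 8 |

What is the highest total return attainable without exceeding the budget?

23

Treat it as a binary knapsack problem.
Capella + Orion + Arcturus: cost 7 + 8 + 4 = 19 ≤ 24, return 3 + 12 + 8 = 23.
Orion + Canopus + Arcturus: cost 8 + 9 + 4 = 21 ≤ 24, return 12 + 3 + 8 = 23.
The maximum return is 23; one optimal choice is Capella, Orion, and Arcturus.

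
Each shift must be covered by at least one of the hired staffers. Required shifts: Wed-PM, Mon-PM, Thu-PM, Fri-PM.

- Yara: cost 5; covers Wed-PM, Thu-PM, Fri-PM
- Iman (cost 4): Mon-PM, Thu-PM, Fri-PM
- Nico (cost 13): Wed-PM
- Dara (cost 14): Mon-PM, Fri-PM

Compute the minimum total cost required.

9

This is a weighted set-cover instance.
Choose Yara and Iman: together they cover Wed-PM, Mon-PM, Thu-PM, Fri-PM — every shift.
Total cost: 5 + 4 = 9.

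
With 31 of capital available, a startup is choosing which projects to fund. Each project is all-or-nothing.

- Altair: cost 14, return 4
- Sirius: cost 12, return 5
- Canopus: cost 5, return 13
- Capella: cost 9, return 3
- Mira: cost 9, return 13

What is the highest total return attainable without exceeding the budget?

31

Treat it as a binary knapsack problem.
Altair + Canopus + Mira: cost 14 + 5 + 9 = 28 ≤ 31, return 4 + 13 + 13 = 30.
Canopus + Capella + Mira: cost 5 + 9 + 9 = 23 ≤ 31, return 13 + 3 + 13 = 29.
Sirius + Canopus + Mira: cost 12 + 5 + 9 = 26 ≤ 31, return 5 + 13 + 13 = 31.
Best is Sirius, Canopus, and Mira with total return 31.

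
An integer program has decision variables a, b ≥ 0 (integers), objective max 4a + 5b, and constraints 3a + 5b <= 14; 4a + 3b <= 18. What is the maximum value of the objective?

17

(a,b)=(3,1) is feasible, giving 17.
(a,b)=(4,0) is feasible, giving 16.
(a,b)=(2,1) is feasible, giving 13.
Maximum is 17 at (a,b)=(3,1).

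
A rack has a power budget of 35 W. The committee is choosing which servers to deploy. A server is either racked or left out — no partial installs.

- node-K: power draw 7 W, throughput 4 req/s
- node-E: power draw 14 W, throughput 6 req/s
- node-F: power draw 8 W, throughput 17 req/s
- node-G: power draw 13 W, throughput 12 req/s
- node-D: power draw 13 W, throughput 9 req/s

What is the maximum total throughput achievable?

38

node-K + node-F + node-G: power draw 7 + 8 + 13 = 28 ≤ 35, throughput 4 + 17 + 12 = 33.
node-E + node-F + node-G: power draw 14 + 8 + 13 = 35 ≤ 35, throughput 6 + 17 + 12 = 35.
node-F + node-G + node-D: power draw 8 + 13 + 13 = 34 ≤ 35, throughput 17 + 12 + 9 = 38.
Best is node-F, node-G, and node-D with total throughput 38.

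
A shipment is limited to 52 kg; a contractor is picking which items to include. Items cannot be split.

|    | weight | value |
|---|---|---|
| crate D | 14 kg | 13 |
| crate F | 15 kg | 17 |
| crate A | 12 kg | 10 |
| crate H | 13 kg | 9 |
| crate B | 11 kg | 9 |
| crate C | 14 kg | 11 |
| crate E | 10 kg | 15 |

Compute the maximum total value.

crate D + crate F + crate A + crate E: weight 14 + 15 + 12 + 10 = 51 ≤ 52, value 13 + 17 + 10 + 15 = 55.
crate D + crate F + crate H + crate E: weight 14 + 15 + 13 + 10 = 52 ≤ 52, value 13 + 17 + 9 + 15 = 54.
crate D + crate F + crate B + crate E: weight 14 + 15 + 11 + 10 = 50 ≤ 52, value 13 + 17 + 9 + 15 = 54.
Best is crate D, crate F, crate A, and crate E with total value 55.

55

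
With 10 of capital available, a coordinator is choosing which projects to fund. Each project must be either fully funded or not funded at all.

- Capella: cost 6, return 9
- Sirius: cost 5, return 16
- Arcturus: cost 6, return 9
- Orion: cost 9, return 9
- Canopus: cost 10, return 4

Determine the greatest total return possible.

16

Take Sirius: cost 5 ≤ 10, return 16.
No other feasible combination does better.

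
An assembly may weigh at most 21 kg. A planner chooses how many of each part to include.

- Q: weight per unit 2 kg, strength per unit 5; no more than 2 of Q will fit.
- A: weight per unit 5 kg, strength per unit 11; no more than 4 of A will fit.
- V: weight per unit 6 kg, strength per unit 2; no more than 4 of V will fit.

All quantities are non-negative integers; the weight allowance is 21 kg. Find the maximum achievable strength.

44

Q has the best ratio (5/2); taking only Q gives at most 2×5 = 10 (stopped by the supply cap of 2).
Mixing does better — 4×A: weight 20 ≤ 21, strength 4·11 = 44.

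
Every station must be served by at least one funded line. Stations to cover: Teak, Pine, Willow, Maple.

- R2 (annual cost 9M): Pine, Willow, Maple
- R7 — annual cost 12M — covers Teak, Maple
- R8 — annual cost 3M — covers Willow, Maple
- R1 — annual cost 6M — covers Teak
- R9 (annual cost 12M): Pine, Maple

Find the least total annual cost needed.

The greedy cost-per-new-station heuristic would pick R8, R1, and R2 for 18, but a cheaper cover exists.
Choose R2 and R1: together they cover Teak, Pine, Willow, Maple — every station.
Total annual cost: 9 + 6 = 15.
No cover costs less than 15.

15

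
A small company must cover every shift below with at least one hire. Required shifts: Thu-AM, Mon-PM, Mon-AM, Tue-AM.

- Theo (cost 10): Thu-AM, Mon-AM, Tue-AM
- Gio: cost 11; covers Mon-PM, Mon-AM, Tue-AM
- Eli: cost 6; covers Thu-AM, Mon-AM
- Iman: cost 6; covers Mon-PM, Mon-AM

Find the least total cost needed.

16

Choose Theo and Iman: together they cover Thu-AM, Mon-PM, Mon-AM, Tue-AM — every shift.
Total cost: 10 + 6 = 16.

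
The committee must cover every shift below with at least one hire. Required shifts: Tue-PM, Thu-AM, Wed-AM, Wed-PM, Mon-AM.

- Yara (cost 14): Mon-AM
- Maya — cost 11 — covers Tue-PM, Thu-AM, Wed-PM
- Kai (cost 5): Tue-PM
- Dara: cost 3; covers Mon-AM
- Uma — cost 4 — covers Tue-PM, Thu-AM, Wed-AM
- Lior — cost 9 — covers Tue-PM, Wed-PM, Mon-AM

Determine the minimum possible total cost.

Choose Uma and Lior: together they cover Tue-PM, Thu-AM, Wed-AM, Wed-PM, Mon-AM — every shift.
Total cost: 4 + 9 = 13.

13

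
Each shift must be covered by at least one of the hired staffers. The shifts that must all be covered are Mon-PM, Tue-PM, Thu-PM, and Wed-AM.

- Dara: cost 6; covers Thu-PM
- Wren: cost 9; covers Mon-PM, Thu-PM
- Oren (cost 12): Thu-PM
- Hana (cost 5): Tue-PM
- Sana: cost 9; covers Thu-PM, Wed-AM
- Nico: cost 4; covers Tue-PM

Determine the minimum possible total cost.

Choose Wren, Sana, and Nico: together they cover Mon-PM, Tue-PM, Thu-PM, Wed-AM — every shift.
Total cost: 9 + 9 + 4 = 22.

22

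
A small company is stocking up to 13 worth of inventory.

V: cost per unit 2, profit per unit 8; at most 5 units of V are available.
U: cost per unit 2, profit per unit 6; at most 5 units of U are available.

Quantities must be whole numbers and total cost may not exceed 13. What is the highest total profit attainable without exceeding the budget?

V has the best ratio (8/2); taking only V gives at most 5×8 = 40 (stopped by the supply cap of 5).
Mixing does better — 5×V and 1×U: cost 12 ≤ 13, profit 5·8 + 1·6 = 46.

46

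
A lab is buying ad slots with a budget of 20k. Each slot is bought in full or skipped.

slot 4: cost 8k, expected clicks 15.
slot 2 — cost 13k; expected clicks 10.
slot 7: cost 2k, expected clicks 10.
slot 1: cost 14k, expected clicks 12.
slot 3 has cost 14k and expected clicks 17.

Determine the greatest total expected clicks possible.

27

Allowing fractional choices, the relaxed optimum would be about 37.1, but ad slots are indivisible.
slot 7 + slot 3: cost 2 + 14 = 16 ≤ 20, expected clicks 10 + 17 = 27.
slot 4 + slot 7: cost 8 + 2 = 10 ≤ 20, expected clicks 15 + 10 = 25.
Best is slot 7 and slot 3 with total expected clicks 27.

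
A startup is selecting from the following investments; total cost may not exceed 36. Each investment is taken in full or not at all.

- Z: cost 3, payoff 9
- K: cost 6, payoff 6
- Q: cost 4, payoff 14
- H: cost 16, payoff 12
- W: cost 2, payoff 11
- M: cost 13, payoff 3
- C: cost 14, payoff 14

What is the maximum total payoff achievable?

Take Z, K, Q, W, and C: cost 3 + 6 + 4 + 2 + 14 = 29 ≤ 36, payoff 9 + 6 + 14 + 11 + 14 = 54.
No other feasible combination does better.

54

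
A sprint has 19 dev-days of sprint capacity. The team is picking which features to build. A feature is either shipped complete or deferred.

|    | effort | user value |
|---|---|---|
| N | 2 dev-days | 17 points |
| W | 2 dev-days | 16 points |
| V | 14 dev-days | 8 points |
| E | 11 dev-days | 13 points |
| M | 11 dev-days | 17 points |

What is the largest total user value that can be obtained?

50

N + W + M: effort 2 + 2 + 11 = 15 ≤ 19, user value 17 + 16 + 17 = 50.
N + W + V: effort 2 + 2 + 14 = 18 ≤ 19, user value 17 + 16 + 8 = 41.
N + W + E: effort 2 + 2 + 11 = 15 ≤ 19, user value 17 + 16 + 13 = 46.
Best is N, W, and M with total user value 50.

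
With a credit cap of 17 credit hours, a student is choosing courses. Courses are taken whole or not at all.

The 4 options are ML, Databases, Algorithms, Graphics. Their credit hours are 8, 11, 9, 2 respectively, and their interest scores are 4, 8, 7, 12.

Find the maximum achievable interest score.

This is a 0-1 knapsack instance.
Allowing fractional choices, the relaxed optimum would be about 23.4, but courses are indivisible.
Databases + Graphics: credit hours 11 + 2 = 13 ≤ 17, interest score 8 + 12 = 20.
ML + Graphics: credit hours 8 + 2 = 10 ≤ 17, interest score 4 + 12 = 16.
Algorithms + Graphics: credit hours 9 + 2 = 11 ≤ 17, interest score 7 + 12 = 19.
Best is Databases and Graphics with total interest score 20.

20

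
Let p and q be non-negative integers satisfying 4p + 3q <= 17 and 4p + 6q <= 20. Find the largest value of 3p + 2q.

Relaxing integrality, the LP optimum is 12.75 at (p,q) = (4.25, 0), which is not an integer point.
(p,q)=(4,0): 4·4+3·0=16≤17, 4·4+6·0=16≤20, objective 12.
(p,q)=(3,1): 4·3+3·1=15≤17, 4·3+6·1=18≤20, objective 11.
(p,q)=(3,0): 4·3+3·0=12≤17, 4·3+6·0=12≤20, objective 9.
Maximum is 12 at (p,q)=(4,0).

12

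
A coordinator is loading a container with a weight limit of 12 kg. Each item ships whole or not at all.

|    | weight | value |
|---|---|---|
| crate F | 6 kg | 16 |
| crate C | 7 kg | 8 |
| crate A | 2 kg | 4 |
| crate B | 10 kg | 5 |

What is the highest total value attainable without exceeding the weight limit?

20

crate C + crate A: weight 7 + 2 = 9 ≤ 12, value 8 + 4 = 12.
crate F: weight 6 ≤ 12, value 16.
crate F + crate A: weight 6 + 2 = 8 ≤ 12, value 16 + 4 = 20.
Best is crate F and crate A with total value 20.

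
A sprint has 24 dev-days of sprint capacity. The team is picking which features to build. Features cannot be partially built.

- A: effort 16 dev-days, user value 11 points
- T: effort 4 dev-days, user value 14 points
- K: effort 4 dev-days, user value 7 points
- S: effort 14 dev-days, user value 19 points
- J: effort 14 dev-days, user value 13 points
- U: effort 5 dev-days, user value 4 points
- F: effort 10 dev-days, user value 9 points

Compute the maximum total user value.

Treat it as a binary knapsack problem.
Allowing fractional choices, the relaxed optimum would be about 41.9, but features are indivisible.
T + K + J: effort 4 + 4 + 14 = 22 ≤ 24, user value 14 + 7 + 13 = 34.
T + K + S: effort 4 + 4 + 14 = 22 ≤ 24, user value 14 + 7 + 19 = 40.
T + S + U: effort 4 + 14 + 5 = 23 ≤ 24, user value 14 + 19 + 4 = 37.
Best is T, K, and S with total user value 40.

40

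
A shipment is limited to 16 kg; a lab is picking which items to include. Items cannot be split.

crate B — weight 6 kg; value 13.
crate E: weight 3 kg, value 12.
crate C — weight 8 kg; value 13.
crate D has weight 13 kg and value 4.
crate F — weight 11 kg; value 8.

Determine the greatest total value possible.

crate E + crate C: weight 3 + 8 = 11 ≤ 16, value 12 + 13 = 25.
crate B + crate C: weight 6 + 8 = 14 ≤ 16, value 13 + 13 = 26.
crate B + crate E: weight 6 + 3 = 9 ≤ 16, value 13 + 12 = 25.
Best is crate B and crate C with total value 26.

26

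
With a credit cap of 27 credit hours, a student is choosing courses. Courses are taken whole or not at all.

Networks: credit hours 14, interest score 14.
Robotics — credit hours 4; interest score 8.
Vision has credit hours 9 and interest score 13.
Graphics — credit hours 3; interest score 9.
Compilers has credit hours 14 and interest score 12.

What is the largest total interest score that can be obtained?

Allowing fractional choices, the relaxed optimum would be about 41.0, but courses are indivisible.
Vision + Graphics + Compilers: credit hours 9 + 3 + 14 = 26 ≤ 27, interest score 13 + 9 + 12 = 34.
Networks + Robotics + Vision: credit hours 14 + 4 + 9 = 27 ≤ 27, interest score 14 + 8 + 13 = 35.
Networks + Vision + Graphics: credit hours 14 + 9 + 3 = 26 ≤ 27, interest score 14 + 13 + 9 = 36.
Best is Networks, Vision, and Graphics with total interest score 36.

36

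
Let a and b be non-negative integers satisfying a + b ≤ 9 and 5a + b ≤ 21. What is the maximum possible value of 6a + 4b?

(a,b)=(3,6): 1·3+1·6=9≤9, 5·3+1·6=21≤21, objective 42.
(a,b)=(2,7): 1·2+1·7=9≤9, 5·2+1·7=17≤21, objective 40.
The best lattice point is (3,6), giving 42.

42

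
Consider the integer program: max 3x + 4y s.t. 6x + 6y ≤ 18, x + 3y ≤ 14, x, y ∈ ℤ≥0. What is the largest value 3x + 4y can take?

(x,y)=(0,3) is feasible, giving 12.
(x,y)=(1,2) is feasible, giving 11.
The best lattice point is (0,3), giving 12.

12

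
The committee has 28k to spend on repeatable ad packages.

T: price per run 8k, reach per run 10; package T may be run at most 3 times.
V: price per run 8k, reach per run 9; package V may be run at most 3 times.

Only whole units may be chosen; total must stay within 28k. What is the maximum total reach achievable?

This is a bounded integer knapsack.
3×T: price 24 ≤ 28, reach 3·10 = 30.
2×T and 1×V: price 24 ≤ 28, reach 2·10 + 1·9 = 29.
Best is 30.

30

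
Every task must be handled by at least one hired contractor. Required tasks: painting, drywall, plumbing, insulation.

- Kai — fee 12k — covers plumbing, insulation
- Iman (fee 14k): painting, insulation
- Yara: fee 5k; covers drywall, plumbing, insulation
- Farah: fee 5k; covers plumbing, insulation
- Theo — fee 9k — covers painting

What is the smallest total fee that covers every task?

Choose Yara and Theo: together they cover painting, drywall, plumbing, insulation — every task.
Total fee: 5 + 9 = 14.

14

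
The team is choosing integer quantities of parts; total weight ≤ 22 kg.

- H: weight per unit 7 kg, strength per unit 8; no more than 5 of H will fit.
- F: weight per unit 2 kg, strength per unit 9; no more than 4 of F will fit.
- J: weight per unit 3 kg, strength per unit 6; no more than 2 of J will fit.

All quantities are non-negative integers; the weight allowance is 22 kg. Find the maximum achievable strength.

56

F has the best ratio (9/2); taking only F gives at most 4×9 = 36 (stopped by the supply cap of 4).
Mixing does better — 1×H, 4×F, and 2×J: weight 21 ≤ 22, strength 1·8 + 4·9 + 2·6 = 56.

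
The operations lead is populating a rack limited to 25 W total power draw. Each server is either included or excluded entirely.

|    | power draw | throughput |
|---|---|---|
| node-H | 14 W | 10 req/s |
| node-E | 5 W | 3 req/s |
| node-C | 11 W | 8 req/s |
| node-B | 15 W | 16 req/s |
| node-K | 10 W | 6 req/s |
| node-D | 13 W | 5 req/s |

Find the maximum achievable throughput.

22

node-H + node-C: power draw 14 + 11 = 25 ≤ 25, throughput 10 + 8 = 18.
node-B + node-K: power draw 15 + 10 = 25 ≤ 25, throughput 16 + 6 = 22.
node-E + node-B: power draw 5 + 15 = 20 ≤ 25, throughput 3 + 16 = 19.
Best is node-B and node-K with total throughput 22.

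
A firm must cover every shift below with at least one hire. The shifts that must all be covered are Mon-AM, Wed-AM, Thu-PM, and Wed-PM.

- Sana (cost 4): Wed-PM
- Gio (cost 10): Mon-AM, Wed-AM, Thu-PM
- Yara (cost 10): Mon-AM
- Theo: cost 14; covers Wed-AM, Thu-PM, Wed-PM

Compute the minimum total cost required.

14

Choose Sana and Gio: together they cover Mon-AM, Wed-AM, Thu-PM, Wed-PM — every shift.
Total cost: 4 + 10 = 14.
No cover costs less than 14.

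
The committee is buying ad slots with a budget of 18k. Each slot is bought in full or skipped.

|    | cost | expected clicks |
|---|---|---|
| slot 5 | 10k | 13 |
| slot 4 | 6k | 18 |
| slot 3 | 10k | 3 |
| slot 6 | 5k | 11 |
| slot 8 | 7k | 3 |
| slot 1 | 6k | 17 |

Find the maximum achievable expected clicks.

46

slot 4 + slot 1: cost 6 + 6 = 12 ≤ 18, expected clicks 18 + 17 = 35.
slot 4 + slot 6 + slot 1: cost 6 + 5 + 6 = 17 ≤ 18, expected clicks 18 + 11 + 17 = 46.
slot 4 + slot 6 + slot 8: cost 6 + 5 + 7 = 18 ≤ 18, expected clicks 18 + 11 + 3 = 32.
Best is slot 4, slot 6, and slot 1 with total expected clicks 46.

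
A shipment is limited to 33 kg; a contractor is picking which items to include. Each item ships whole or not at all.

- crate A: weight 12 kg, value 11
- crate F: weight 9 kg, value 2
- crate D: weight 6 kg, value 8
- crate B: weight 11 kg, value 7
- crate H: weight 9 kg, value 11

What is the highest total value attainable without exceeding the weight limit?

30

crate A + crate D + crate H: weight 12 + 6 + 9 = 27 ≤ 33, value 11 + 8 + 11 = 30.
crate A + crate B + crate H: weight 12 + 11 + 9 = 32 ≤ 33, value 11 + 7 + 11 = 29.
crate D + crate B + crate H: weight 6 + 11 + 9 = 26 ≤ 33, value 8 + 7 + 11 = 26.
Best is crate A, crate D, and crate H with total value 30.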